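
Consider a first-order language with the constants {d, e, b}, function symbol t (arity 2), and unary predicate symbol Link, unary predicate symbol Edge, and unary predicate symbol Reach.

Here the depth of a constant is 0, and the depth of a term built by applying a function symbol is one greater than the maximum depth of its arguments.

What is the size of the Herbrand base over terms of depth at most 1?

36

First count ground terms of depth ≤ 1.
Count level by level. With function symbols t/2, the terms of depth ≤ k are the 3 constants together with each function applied to depth-≤(k−1) tuples, so N_k = 3 + N_{k-1}^2.
N_0 = 3
N_1 = 3 + 3^2 = 12
Explicitly: d, e, b, t(d, d), t(d, e), t(d, b), t(e, d), t(e, e), t(e, b), t(b, d), t(b, e), t(b, b).
So |H| = 12.
A ground atom is a predicate applied to a tuple of terms from H, so the count is the sum over predicates of |H|^arity:
  Link: 12;  Edge: 12;  Reach: 12
Total ground atoms: 12 + 12 + 12 = 36.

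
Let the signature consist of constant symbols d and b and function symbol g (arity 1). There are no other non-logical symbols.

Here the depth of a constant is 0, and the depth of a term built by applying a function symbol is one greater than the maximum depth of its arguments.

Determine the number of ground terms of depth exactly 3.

2

If N_k denotes the number of depth-≤k ground terms, the 2 constants give N_0 = 2, and each function symbol of arity r contributes N_{k-1}^r new terms at level k: N_k = 2 + N_{k-1}.
N_0 = 2
N_1 = 2 + 2 = 4
N_2 = 2 + 4 = 6
N_3 = 2 + 6 = 8
Terms of depth exactly 3: N_3 − N_2 = 8 − 6 = 2.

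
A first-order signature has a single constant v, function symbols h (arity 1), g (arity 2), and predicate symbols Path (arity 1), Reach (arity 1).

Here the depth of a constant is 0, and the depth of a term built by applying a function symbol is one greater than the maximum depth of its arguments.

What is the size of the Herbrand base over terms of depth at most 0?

First count ground terms of depth ≤ 0.
Let N_k count ground terms of depth at most k. Each non-constant term of depth ≤ k is some function symbol applied to depth-≤(k−1) arguments, giving N_k = 1 + N_{k-1} + N_{k-1}^2.
N_0 = 1
Explicitly: v.
So |H| = 1.
A ground atom is a predicate applied to a tuple of terms from H, so the count is the sum over predicates of |H|^arity:
  Path: 1;  Reach: 1
Total ground atoms: 1 + 1 = 2.

2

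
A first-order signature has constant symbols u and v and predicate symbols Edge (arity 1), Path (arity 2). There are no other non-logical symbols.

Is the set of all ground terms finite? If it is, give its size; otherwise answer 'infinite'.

There are no function symbols, so every ground term is one of the 2 constants.
The Herbrand universe is {u, v}, which is finite with 2 elements.

2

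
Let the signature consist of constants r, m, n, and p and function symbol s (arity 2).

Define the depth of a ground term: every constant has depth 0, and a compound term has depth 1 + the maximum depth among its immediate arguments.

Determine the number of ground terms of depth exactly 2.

384

Let N_k count ground terms of depth at most k. Each non-constant term of depth ≤ k is some function symbol applied to depth-≤(k−1) arguments, giving N_k = 4 + N_{k-1}^2.
N_0 = 4
N_1 = 4 + 4^2 = 20
N_2 = 4 + 20^2 = 404
Terms of depth exactly 2: N_2 − N_1 = 404 − 20 = 384.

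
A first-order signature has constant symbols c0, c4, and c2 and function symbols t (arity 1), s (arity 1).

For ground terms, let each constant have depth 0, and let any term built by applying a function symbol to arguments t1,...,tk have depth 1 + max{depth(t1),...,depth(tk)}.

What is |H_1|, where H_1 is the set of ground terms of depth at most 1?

If N_k denotes the number of depth-≤k ground terms, the 3 constants give N_0 = 3, and each function symbol of arity r contributes N_{k-1}^r new terms at level k: N_k = 3 + N_{k-1} + N_{k-1}.
N_0 = 3
N_1 = 3 + 3 + 3 = 9
Explicitly: c0, c4, c2, t(c0), t(c4), t(c2), s(c0), s(c4), s(c2).

9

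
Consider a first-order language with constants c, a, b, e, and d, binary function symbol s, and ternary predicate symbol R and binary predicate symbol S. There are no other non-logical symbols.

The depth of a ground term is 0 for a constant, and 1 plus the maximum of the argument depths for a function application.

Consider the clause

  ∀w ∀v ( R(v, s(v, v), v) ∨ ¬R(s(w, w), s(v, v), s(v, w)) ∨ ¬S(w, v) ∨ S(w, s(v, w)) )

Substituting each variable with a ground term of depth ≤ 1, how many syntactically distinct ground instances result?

Ground terms of depth ≤ 1:
  Let N_k = |{terms of depth ≤ k}|. Then N_0 = 5 and N_k = 5 + N_{k-1}^2 for k ≥ 1 (one summand per function symbol, arity giving the exponent).
  N_0 = 5
  N_1 = 5 + 5^2 = 30
So there are 30 ground terms available for substitution.
The body mentions every one of the 2 quantified variables; since ground terms form a free algebra, no two substitutions collapse to the same formula.
Number of ground instances = 30^2 = 900.

900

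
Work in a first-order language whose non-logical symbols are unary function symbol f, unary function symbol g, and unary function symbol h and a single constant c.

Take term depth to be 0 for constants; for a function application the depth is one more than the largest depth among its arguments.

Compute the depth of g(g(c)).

2

depth(g(c)) = 1 + depth(c) = 1 + 0 = 1
depth(g(g(c))) = 1 + depth(g(c)) = 1 + 1 = 2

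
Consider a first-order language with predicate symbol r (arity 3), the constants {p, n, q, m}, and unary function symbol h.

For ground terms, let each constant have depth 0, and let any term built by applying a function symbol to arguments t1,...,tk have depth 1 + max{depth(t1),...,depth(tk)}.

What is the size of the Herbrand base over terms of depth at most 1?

First count ground terms of depth ≤ 1.
Write N_k for the number of ground terms of depth ≤ k. A term of depth ≤ k is either a constant or a function symbol applied to arguments of depth ≤ k−1, so N_k = 4 + N_{k-1}.
N_0 = 4
N_1 = 4 + 4 = 8
So |H| = 8.
Each predicate of arity r yields |H|^r ground atoms (one per choice of an r-tuple from H):
  r: 8^3 = 512
Total ground atoms: 512.

512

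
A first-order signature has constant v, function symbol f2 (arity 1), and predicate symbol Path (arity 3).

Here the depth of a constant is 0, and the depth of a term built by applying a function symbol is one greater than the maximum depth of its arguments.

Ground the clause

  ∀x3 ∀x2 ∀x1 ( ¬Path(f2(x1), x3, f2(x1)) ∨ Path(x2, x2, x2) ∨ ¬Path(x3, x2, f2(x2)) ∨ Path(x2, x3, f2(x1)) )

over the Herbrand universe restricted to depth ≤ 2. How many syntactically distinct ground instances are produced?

Ground terms of depth ≤ 2:
  If N_k denotes the number of depth-≤k ground terms, the 1 constant gives N_0 = 1, and each function symbol of arity r contributes N_{k-1}^r new terms at level k: N_k = 1 + N_{k-1}.
  N_0 = 1
  N_1 = 1 + 1 = 2
  N_2 = 1 + 2 = 3
  Explicitly: v, f2(v), f2(f2(v)).
So there are 3 ground terms available for substitution.
There are 3 variables to instantiate (x3, x2, x1), each occurring in at least one literal, so different choices give different ground instances.
Number of ground instances = 3^3 = 27.

27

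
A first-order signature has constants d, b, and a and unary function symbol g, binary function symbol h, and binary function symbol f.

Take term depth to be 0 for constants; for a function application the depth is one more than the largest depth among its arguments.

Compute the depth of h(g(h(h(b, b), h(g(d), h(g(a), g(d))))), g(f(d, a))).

depth(h(b, b)) = 1 + max(0, 0) = 1
depth(g(d)) = 1 + depth(d) = 1 + 0 = 1
depth(g(a)) = 1 + depth(a) = 1 + 0 = 1
depth(h(g(a), g(d))) = 1 + max(1, 1) = 2
depth(h(g(d), h(g(a), g(d)))) = 1 + max(1, 2) = 3
depth(h(h(b, b), h(g(d), h(g(a), g(d))))) = 1 + max(1, 3) = 4
depth(g(h(h(b, b), h(g(d), h(g(a), g(d)))))) = 1 + depth(h(h(b, b), h(g(d), h(g(a), g(d))))) = 1 + 4 = 5
depth(f(d, a)) = 1 + max(0, 0) = 1
depth(g(f(d, a))) = 1 + depth(f(d, a)) = 1 + 1 = 2
depth(h(g(h(h(b, b), h(g(d), h(g(a), g(d))))), g(f(d, a)))) = 1 + max(5, 2) = 6

6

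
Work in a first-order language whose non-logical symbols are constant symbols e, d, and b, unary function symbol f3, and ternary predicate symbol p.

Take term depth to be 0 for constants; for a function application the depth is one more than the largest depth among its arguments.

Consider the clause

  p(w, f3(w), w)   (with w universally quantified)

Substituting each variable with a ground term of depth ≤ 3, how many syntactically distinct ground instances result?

12

Ground terms of depth ≤ 3:
  Let N_k count ground terms of depth at most k. Each non-constant term of depth ≤ k is some function symbol applied to depth-≤(k−1) arguments, giving N_k = 3 + N_{k-1}.
  N_0 = 3
  N_1 = 3 + 3 = 6
  N_2 = 3 + 6 = 9
  N_3 = 3 + 9 = 12
So there are 12 ground terms available for substitution.
There is 1 variable to instantiate (w),  occurring in at least one literal, so different choices give different ground instances.
Number of ground instances = 12.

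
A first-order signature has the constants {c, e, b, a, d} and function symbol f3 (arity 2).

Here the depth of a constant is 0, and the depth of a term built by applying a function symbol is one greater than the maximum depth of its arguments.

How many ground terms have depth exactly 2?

If N_k denotes the number of depth-≤k ground terms, the 5 constants give N_0 = 5, and each function symbol of arity r contributes N_{k-1}^r new terms at level k: N_k = 5 + N_{k-1}^2.
N_0 = 5
N_1 = 5 + 5^2 = 30
N_2 = 5 + 30^2 = 905
Terms of depth exactly 2: N_2 − N_1 = 905 − 30 = 875.

875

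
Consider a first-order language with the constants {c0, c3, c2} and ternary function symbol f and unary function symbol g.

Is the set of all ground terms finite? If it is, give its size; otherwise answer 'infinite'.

infinite

The signature has at least one function symbol (f, arity 3) and at least one constant (c0).
Iterating f gives infinitely many distinct ground terms: c0, f(c0, c0, c0), f(f(c0, c0, c0), f(c0, c0, c0), f(c0, c0, c0)), ...
So the Herbrand universe is infinite.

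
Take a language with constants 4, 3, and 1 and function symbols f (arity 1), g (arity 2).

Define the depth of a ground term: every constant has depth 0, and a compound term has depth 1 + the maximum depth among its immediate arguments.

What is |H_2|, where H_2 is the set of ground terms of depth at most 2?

243

Count level by level. With function symbols f/1, g/2, the terms of depth ≤ k are the 3 constants together with each function applied to depth-≤(k−1) tuples, so N_k = 3 + N_{k-1} + N_{k-1}^2.
N_0 = 3
N_1 = 3 + 3 + 3^2 = 15
N_2 = 3 + 15 + 15^2 = 243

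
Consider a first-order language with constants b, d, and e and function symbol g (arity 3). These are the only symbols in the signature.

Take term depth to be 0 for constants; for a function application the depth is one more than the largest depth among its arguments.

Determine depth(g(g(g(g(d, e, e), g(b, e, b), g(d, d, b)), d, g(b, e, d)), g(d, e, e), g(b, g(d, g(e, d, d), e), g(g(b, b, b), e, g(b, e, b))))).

depth(g(d, e, e)) = 1 + max(0, 0, 0) = 1
depth(g(b, e, b)) = 1 + max(0, 0, 0) = 1
depth(g(d, d, b)) = 1 + max(0, 0, 0) = 1
depth(g(g(d, e, e), g(b, e, b), g(d, d, b))) = 1 + max(1, 1, 1) = 2
depth(g(b, e, d)) = 1 + max(0, 0, 0) = 1
depth(g(g(g(d, e, e), g(b, e, b), g(d, d, b)), d, g(b, e, d))) = 1 + max(2, 0, 1) = 3
depth(g(e, d, d)) = 1 + max(0, 0, 0) = 1
depth(g(d, g(e, d, d), e)) = 1 + max(0, 1, 0) = 2
depth(g(b, b, b)) = 1 + max(0, 0, 0) = 1
depth(g(g(b, b, b), e, g(b, e, b))) = 1 + max(1, 0, 1) = 2
depth(g(b, g(d, g(e, d, d), e), g(g(b, b, b), e, g(b, e, b)))) = 1 + max(0, 2, 2) = 3
depth(g(g(g(g(d, e, e), g(b, e, b), g(d, d, b)), d, g(b, e, d)), g(d, e, e), g(b, g(d, g(e, d, d), e), g(g(b, b, b), e, g(b, e, b))))) = 1 + max(3, 1, 3) = 4

4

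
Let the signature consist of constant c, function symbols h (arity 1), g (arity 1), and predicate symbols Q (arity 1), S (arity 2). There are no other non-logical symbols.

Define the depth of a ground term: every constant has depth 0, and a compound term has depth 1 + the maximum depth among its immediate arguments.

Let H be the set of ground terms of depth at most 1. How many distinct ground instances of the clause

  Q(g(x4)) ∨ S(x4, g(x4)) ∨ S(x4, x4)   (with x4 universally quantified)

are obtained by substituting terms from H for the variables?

Ground terms of depth ≤ 1:
  Write N_k for the number of ground terms of depth ≤ k. A term of depth ≤ k is either a constant or a function symbol applied to arguments of depth ≤ k−1, so N_k = 1 + N_{k-1} + N_{k-1}.
  N_0 = 1
  N_1 = 1 + 1 + 1 = 3
  Explicitly: c, h(c), g(c).
So there are 3 ground terms available for substitution.
There is 1 variable to instantiate (x4),  occurring in at least one literal, so different choices give different ground instances.
Number of ground instances = 3.

3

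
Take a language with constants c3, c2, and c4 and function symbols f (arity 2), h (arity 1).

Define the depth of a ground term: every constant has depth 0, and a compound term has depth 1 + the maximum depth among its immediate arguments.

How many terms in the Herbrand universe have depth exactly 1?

12

Write N_k for the number of ground terms of depth ≤ k. A term of depth ≤ k is either a constant or a function symbol applied to arguments of depth ≤ k−1, so N_k = 3 + N_{k-1}^2 + N_{k-1}.
N_0 = 3
N_1 = 3 + 3^2 + 3 = 15
Terms of depth exactly 1: N_1 − N_0 = 15 − 3 = 12.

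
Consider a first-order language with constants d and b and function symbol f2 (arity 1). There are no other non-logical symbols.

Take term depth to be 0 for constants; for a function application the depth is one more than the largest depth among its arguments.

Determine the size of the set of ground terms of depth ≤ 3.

If N_k denotes the number of depth-≤k ground terms, the 2 constants give N_0 = 2, and each function symbol of arity r contributes N_{k-1}^r new terms at level k: N_k = 2 + N_{k-1}.
N_0 = 2
N_1 = 2 + 2 = 4
N_2 = 2 + 4 = 6
N_3 = 2 + 6 = 8
Explicitly: d, b, f2(d), f2(b), f2(f2(d)), f2(f2(b)), f2(f2(f2(d))), f2(f2(f2(b))).

8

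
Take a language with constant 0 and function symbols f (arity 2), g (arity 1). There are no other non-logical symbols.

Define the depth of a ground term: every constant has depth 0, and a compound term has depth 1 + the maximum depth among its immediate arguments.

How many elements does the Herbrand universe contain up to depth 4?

Let N_k count ground terms of depth at most k. Each non-constant term of depth ≤ k is some function symbol applied to depth-≤(k−1) arguments, giving N_k = 1 + N_{k-1}^2 + N_{k-1}.
N_0 = 1
N_1 = 1 + 1^2 + 1 = 3
N_2 = 1 + 3^2 + 3 = 13
N_3 = 1 + 13^2 + 13 = 183
N_4 = 1 + 183^2 + 183 = 33673

33673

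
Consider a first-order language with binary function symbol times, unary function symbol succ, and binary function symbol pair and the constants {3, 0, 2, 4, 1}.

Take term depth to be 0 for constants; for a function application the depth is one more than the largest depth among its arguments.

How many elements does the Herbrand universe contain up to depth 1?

60

If N_k denotes the number of depth-≤k ground terms, the 5 constants give N_0 = 5, and each function symbol of arity r contributes N_{k-1}^r new terms at level k: N_k = 5 + N_{k-1}^2 + N_{k-1} + N_{k-1}^2.
N_0 = 5
N_1 = 5 + 5^2 + 5 + 5^2 = 60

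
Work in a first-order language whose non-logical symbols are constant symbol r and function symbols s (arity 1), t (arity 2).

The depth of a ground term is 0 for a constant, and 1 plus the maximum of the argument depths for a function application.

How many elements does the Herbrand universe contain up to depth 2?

13

Let N_k = |{terms of depth ≤ k}|. Then N_0 = 1 and N_k = 1 + N_{k-1} + N_{k-1}^2 for k ≥ 1 (one summand per function symbol, arity giving the exponent).
N_0 = 1
N_1 = 1 + 1 + 1^2 = 3
N_2 = 1 + 3 + 3^2 = 13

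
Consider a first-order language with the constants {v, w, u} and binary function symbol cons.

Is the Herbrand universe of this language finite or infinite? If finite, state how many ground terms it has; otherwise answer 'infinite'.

The signature has at least one function symbol (cons, arity 2) and at least one constant (v).
Iterating cons gives infinitely many distinct ground terms: v, cons(v, v), cons(cons(v, v), cons(v, v)), ...
So the Herbrand universe is infinite.

infinite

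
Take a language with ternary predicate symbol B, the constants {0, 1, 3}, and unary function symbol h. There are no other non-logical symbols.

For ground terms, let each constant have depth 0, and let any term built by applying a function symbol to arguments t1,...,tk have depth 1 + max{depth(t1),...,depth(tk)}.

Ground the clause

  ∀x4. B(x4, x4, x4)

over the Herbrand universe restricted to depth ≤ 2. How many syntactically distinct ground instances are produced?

Ground terms of depth ≤ 2:
  Write N_k for the number of ground terms of depth ≤ k. A term of depth ≤ k is either a constant or a function symbol applied to arguments of depth ≤ k−1, so N_k = 3 + N_{k-1}.
  N_0 = 3
  N_1 = 3 + 3 = 6
  N_2 = 3 + 6 = 9
So there are 9 ground terms available for substitution.
The variable x4 ranges independently over the available ground terms, and distinct assignments produce distinct instances.
Number of ground instances = 9.

9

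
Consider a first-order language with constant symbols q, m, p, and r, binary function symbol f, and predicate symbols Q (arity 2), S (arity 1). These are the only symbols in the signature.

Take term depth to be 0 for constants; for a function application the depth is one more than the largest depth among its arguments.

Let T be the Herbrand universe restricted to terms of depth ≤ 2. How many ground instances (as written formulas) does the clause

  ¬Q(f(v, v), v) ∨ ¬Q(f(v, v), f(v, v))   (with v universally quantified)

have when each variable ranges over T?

Ground terms of depth ≤ 2:
  Write N_k for the number of ground terms of depth ≤ k. A term of depth ≤ k is either a constant or a function symbol applied to arguments of depth ≤ k−1, so N_k = 4 + N_{k-1}^2.
  N_0 = 4
  N_1 = 4 + 4^2 = 20
  N_2 = 4 + 20^2 = 404
So there are 404 ground terms available for substitution.
The variable v ranges independently over the available ground terms, and distinct assignments produce distinct instances.
Number of ground instances = 404.

404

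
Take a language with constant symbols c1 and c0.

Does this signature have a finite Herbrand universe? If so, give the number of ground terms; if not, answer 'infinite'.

2

There are no function symbols, so every ground term is one of the 2 constants.
The Herbrand universe is {c1, c0}, which is finite with 2 elements.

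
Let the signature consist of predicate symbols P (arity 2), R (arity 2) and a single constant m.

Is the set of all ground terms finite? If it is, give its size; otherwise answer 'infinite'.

1

There are no function symbols, so the only ground term is the single constant.
The Herbrand universe is {m}, finite with 1 element.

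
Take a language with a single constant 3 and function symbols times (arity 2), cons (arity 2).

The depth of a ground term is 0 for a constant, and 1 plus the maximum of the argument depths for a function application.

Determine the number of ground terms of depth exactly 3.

Count level by level. With function symbols times/2, cons/2, the terms of depth ≤ k are the 1 constant together with each function applied to depth-≤(k−1) tuples, so N_k = 1 + N_{k-1}^2 + N_{k-1}^2.
N_0 = 1
N_1 = 1 + 1^2 + 1^2 = 3
N_2 = 1 + 3^2 + 3^2 = 19
N_3 = 1 + 19^2 + 19^2 = 723
Terms of depth exactly 3: N_3 − N_2 = 723 − 19 = 704.

704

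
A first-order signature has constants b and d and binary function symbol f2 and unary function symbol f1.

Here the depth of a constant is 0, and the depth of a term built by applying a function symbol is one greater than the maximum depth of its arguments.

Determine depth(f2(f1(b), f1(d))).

2

depth(f1(b)) = 1 + depth(b) = 1 + 0 = 1
depth(f1(d)) = 1 + depth(d) = 1 + 0 = 1
depth(f2(f1(b), f1(d))) = 1 + max(1, 1) = 2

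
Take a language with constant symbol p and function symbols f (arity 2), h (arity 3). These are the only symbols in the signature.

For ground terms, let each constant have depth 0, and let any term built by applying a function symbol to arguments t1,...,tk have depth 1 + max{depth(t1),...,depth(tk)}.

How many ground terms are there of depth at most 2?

Write N_k for the number of ground terms of depth ≤ k. A term of depth ≤ k is either a constant or a function symbol applied to arguments of depth ≤ k−1, so N_k = 1 + N_{k-1}^2 + N_{k-1}^3.
N_0 = 1
N_1 = 1 + 1^2 + 1^3 = 3
N_2 = 1 + 3^2 + 3^3 = 37

37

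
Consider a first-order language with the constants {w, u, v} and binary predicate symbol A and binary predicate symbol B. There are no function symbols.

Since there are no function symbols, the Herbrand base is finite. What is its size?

With no function symbols, the Herbrand universe is just the 3 constants.
Ground atoms per predicate: A: 3^2 = 9, B: 3^2 = 9.
Herbrand base size = 9 + 9 = 18.

18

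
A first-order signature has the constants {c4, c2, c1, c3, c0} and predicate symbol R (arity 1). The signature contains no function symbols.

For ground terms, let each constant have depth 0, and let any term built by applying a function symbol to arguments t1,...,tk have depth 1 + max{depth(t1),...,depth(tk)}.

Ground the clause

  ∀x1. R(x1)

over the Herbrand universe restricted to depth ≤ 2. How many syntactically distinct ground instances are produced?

5

Ground terms of depth ≤ 2:
  With no function symbols every ground term is a constant, so there are exactly 5 ground terms at every depth bound.
  N_0 = 5
  N_1 = 5
  N_2 = 5
So there are 5 ground terms available for substitution.
The variable x1 ranges independently over the available ground terms, and distinct assignments produce distinct instances.
Number of ground instances = 5.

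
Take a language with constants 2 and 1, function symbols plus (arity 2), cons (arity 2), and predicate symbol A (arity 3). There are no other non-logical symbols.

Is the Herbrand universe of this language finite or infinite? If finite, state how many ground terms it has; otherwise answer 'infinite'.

infinite

The signature has at least one function symbol (plus, arity 2) and at least one constant (2).
Iterating plus gives infinitely many distinct ground terms: 2, plus(2, 2), plus(plus(2, 2), plus(2, 2)), ...
So the Herbrand universe is infinite.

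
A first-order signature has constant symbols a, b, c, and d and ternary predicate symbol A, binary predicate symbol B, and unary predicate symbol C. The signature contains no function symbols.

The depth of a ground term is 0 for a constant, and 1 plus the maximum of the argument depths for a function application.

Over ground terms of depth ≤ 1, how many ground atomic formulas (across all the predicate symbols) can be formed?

First count ground terms of depth ≤ 1.
With no function symbols every ground term is a constant, so there are exactly 4 ground terms at every depth bound.
N_0 = 4
N_1 = 4
So |H| = 4.
For each predicate symbol, the number of ground atoms is |H| raised to its arity; summing:
  A: 4^3 = 64;  B: 4^2 = 16;  C: 4
Total ground atoms: 64 + 16 + 4 = 84.

84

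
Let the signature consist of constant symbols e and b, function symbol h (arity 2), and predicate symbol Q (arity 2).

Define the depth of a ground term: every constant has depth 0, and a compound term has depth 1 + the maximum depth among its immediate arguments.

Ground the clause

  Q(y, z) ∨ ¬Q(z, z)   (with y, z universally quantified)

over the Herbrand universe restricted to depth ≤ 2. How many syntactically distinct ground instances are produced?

1444

Ground terms of depth ≤ 2:
  If N_k denotes the number of depth-≤k ground terms, the 2 constants give N_0 = 2, and each function symbol of arity r contributes N_{k-1}^r new terms at level k: N_k = 2 + N_{k-1}^2.
  N_0 = 2
  N_1 = 2 + 2^2 = 6
  N_2 = 2 + 6^2 = 38
So there are 38 ground terms available for substitution.
The body mentions every one of the 2 quantified variables; since ground terms form a free algebra, no two substitutions collapse to the same formula.
Number of ground instances = 38^2 = 1444.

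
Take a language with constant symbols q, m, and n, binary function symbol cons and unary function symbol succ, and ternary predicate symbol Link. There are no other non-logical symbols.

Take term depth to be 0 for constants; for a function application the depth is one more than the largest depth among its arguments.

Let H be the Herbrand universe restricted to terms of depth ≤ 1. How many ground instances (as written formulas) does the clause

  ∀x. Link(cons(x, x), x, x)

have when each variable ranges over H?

Ground terms of depth ≤ 1:
  Count level by level. With function symbols cons/2, succ/1, the terms of depth ≤ k are the 3 constants together with each function applied to depth-≤(k−1) tuples, so N_k = 3 + N_{k-1}^2 + N_{k-1}.
  N_0 = 3
  N_1 = 3 + 3^2 + 3 = 15
So there are 15 ground terms available for substitution.
The variable x ranges independently over the available ground terms, and distinct assignments produce distinct instances.
Number of ground instances = 15.

15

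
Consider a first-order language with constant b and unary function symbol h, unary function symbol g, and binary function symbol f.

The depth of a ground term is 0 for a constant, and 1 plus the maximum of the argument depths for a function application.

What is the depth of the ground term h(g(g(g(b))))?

depth(g(b)) = 1 + depth(b) = 1 + 0 = 1
depth(g(g(b))) = 1 + depth(g(b)) = 1 + 1 = 2
depth(g(g(g(b)))) = 1 + depth(g(g(b))) = 1 + 2 = 3
depth(h(g(g(g(b))))) = 1 + depth(g(g(g(b)))) = 1 + 3 = 4

4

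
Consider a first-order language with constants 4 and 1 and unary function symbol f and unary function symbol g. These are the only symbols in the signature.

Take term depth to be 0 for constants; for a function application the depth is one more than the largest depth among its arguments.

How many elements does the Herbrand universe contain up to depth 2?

14

Write N_k for the number of ground terms of depth ≤ k. A term of depth ≤ k is either a constant or a function symbol applied to arguments of depth ≤ k−1, so N_k = 2 + N_{k-1} + N_{k-1}.
N_0 = 2
N_1 = 2 + 2 + 2 = 6
N_2 = 2 + 6 + 6 = 14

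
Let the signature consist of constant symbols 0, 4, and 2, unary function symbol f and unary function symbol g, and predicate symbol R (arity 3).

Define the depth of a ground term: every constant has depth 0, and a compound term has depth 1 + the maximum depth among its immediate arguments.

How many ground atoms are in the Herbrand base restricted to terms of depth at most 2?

9261

First count ground terms of depth ≤ 2.
Let N_k = |{terms of depth ≤ k}|. Then N_0 = 3 and N_k = 3 + N_{k-1} + N_{k-1} for k ≥ 1 (one summand per function symbol, arity giving the exponent).
N_0 = 3
N_1 = 3 + 3 + 3 = 9
N_2 = 3 + 9 + 9 = 21
So |H| = 21.
A ground atom is a predicate applied to a tuple of terms from H, so the count is the sum over predicates of |H|^arity:
  R: 21^3 = 9261
Total ground atoms: 9261.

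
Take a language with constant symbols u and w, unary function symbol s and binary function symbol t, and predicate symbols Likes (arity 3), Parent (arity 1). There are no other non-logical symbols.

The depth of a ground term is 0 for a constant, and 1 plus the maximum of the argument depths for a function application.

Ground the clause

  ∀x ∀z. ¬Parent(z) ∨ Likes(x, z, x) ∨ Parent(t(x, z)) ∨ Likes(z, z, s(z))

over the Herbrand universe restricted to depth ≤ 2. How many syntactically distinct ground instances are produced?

5476

Ground terms of depth ≤ 2:
  Write N_k for the number of ground terms of depth ≤ k. A term of depth ≤ k is either a constant or a function symbol applied to arguments of depth ≤ k−1, so N_k = 2 + N_{k-1} + N_{k-1}^2.
  N_0 = 2
  N_1 = 2 + 2 + 2^2 = 8
  N_2 = 2 + 8 + 8^2 = 74
So there are 74 ground terms available for substitution.
There are 2 variables to instantiate (x, z), each occurring in at least one literal, so different choices give different ground instances.
Number of ground instances = 74^2 = 5476.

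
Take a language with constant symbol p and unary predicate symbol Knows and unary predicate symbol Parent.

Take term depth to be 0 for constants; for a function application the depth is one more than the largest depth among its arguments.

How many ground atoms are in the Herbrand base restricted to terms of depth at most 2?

First count ground terms of depth ≤ 2.
With no function symbols every ground term is a constant, so there is exactly 1 ground term at every depth bound.
N_0 = 1
N_1 = 1
N_2 = 1
Explicitly: p.
So |H| = 1.
Each predicate of arity r yields |H|^r ground atoms (one per choice of an r-tuple from H):
  Knows: 1;  Parent: 1
Total ground atoms: 1 + 1 = 2.

2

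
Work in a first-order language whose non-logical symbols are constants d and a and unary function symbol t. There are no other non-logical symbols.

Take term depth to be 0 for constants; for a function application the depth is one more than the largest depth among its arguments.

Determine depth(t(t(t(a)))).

depth(t(a)) = 1 + depth(a) = 1 + 0 = 1
depth(t(t(a))) = 1 + depth(t(a)) = 1 + 1 = 2
depth(t(t(t(a)))) = 1 + depth(t(t(a))) = 1 + 2 = 3

3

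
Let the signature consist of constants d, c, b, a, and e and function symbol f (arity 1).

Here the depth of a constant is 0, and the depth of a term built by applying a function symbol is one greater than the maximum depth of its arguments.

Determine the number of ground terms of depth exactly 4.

Let N_k = |{terms of depth ≤ k}|. Then N_0 = 5 and N_k = 5 + N_{k-1} for k ≥ 1 (one summand per function symbol, arity giving the exponent).
N_0 = 5
N_1 = 5 + 5 = 10
N_2 = 5 + 10 = 15
N_3 = 5 + 15 = 20
N_4 = 5 + 20 = 25
Terms of depth exactly 4: N_4 − N_3 = 25 − 20 = 5.

5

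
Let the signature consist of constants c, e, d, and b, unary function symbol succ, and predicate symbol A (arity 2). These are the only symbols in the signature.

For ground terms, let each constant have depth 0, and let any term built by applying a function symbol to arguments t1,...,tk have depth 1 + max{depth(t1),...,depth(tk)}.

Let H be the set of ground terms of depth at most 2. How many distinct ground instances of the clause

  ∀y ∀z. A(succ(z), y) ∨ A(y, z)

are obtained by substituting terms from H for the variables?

144

Ground terms of depth ≤ 2:
  Let N_k count ground terms of depth at most k. Each non-constant term of depth ≤ k is some function symbol applied to depth-≤(k−1) arguments, giving N_k = 4 + N_{k-1}.
  N_0 = 4
  N_1 = 4 + 4 = 8
  N_2 = 4 + 8 = 12
So there are 12 ground terms available for substitution.
The clause has 2 distinct variables (y, z), each appearing in the body. In the free term algebra distinct substitutions yield syntactically distinct ground instances.
Number of ground instances = 12^2 = 144.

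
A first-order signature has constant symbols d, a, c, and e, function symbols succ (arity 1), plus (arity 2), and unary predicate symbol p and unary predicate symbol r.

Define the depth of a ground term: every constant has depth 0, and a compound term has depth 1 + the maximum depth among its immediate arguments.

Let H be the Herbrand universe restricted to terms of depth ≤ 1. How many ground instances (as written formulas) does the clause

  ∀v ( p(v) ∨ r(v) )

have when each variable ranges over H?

Ground terms of depth ≤ 1:
  Let N_k count ground terms of depth at most k. Each non-constant term of depth ≤ k is some function symbol applied to depth-≤(k−1) arguments, giving N_k = 4 + N_{k-1} + N_{k-1}^2.
  N_0 = 4
  N_1 = 4 + 4 + 4^2 = 24
So there are 24 ground terms available for substitution.
There is 1 variable to instantiate (v),  occurring in at least one literal, so different choices give different ground instances.
Number of ground instances = 24.

24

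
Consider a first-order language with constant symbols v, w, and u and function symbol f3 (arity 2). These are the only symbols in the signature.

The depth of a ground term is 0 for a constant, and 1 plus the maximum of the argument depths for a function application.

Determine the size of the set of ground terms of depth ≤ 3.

21612

Let N_k count ground terms of depth at most k. Each non-constant term of depth ≤ k is some function symbol applied to depth-≤(k−1) arguments, giving N_k = 3 + N_{k-1}^2.
N_0 = 3
N_1 = 3 + 3^2 = 12
N_2 = 3 + 12^2 = 147
N_3 = 3 + 147^2 = 21612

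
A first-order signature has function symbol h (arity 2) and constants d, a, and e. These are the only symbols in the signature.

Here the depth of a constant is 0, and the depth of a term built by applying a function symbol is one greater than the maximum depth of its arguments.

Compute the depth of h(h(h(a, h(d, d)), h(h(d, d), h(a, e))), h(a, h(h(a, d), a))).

4

depth(h(d, d)) = 1 + max(0, 0) = 1
depth(h(a, h(d, d))) = 1 + max(0, 1) = 2
depth(h(a, e)) = 1 + max(0, 0) = 1
depth(h(h(d, d), h(a, e))) = 1 + max(1, 1) = 2
depth(h(h(a, h(d, d)), h(h(d, d), h(a, e)))) = 1 + max(2, 2) = 3
depth(h(a, d)) = 1 + max(0, 0) = 1
depth(h(h(a, d), a)) = 1 + max(1, 0) = 2
depth(h(a, h(h(a, d), a))) = 1 + max(0, 2) = 3
depth(h(h(h(a, h(d, d)), h(h(d, d), h(a, e))), h(a, h(h(a, d), a)))) = 1 + max(3, 3) = 4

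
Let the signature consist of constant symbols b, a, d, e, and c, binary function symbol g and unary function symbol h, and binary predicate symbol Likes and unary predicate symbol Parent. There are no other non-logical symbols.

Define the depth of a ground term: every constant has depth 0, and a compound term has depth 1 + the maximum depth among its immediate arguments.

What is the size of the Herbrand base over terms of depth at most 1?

First count ground terms of depth ≤ 1.
If N_k denotes the number of depth-≤k ground terms, the 5 constants give N_0 = 5, and each function symbol of arity r contributes N_{k-1}^r new terms at level k: N_k = 5 + N_{k-1}^2 + N_{k-1}.
N_0 = 5
N_1 = 5 + 5^2 + 5 = 35
So |H| = 35.
For each predicate symbol, the number of ground atoms is |H| raised to its arity; summing:
  Likes: 35^2 = 1225;  Parent: 35
Total ground atoms: 1225 + 35 = 1260.

1260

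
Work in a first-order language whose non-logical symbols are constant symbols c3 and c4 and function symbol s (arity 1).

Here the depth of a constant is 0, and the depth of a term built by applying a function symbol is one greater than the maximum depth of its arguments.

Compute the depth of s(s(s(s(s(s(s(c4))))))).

depth(s(c4)) = 1 + depth(c4) = 1 + 0 = 1
depth(s(s(c4))) = 1 + depth(s(c4)) = 1 + 1 = 2
depth(s(s(s(c4)))) = 1 + depth(s(s(c4))) = 1 + 2 = 3
depth(s(s(s(s(c4))))) = 1 + depth(s(s(s(c4)))) = 1 + 3 = 4
depth(s(s(s(s(s(c4)))))) = 1 + depth(s(s(s(s(c4))))) = 1 + 4 = 5
depth(s(s(s(s(s(s(c4))))))) = 1 + depth(s(s(s(s(s(c4)))))) = 1 + 5 = 6
depth(s(s(s(s(s(s(s(c4)))))))) = 1 + depth(s(s(s(s(s(s(c4))))))) = 1 + 6 = 7

7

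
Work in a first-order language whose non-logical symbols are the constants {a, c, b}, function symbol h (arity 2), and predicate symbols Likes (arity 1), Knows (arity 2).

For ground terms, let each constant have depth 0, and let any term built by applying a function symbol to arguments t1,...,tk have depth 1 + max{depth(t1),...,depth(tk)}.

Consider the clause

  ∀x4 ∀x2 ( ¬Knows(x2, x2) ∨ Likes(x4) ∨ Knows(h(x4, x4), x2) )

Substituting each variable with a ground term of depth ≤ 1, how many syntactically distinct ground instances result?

144

Ground terms of depth ≤ 1:
  If N_k denotes the number of depth-≤k ground terms, the 3 constants give N_0 = 3, and each function symbol of arity r contributes N_{k-1}^r new terms at level k: N_k = 3 + N_{k-1}^2.
  N_0 = 3
  N_1 = 3 + 3^2 = 12
  Explicitly: a, c, b, h(a, a), h(a, c), h(a, b), h(c, a), h(c, c), h(c, b), h(b, a), h(b, c), h(b, b).
So there are 12 ground terms available for substitution.
Each of x4, x2 ranges independently over the available ground terms, and distinct assignments produce distinct instances.
Number of ground instances = 12^2 = 144.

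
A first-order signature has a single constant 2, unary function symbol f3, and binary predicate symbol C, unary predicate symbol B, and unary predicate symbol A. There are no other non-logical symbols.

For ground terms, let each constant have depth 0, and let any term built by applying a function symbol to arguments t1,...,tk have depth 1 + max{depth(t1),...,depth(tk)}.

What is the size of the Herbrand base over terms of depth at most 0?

3

First count ground terms of depth ≤ 0.
Write N_k for the number of ground terms of depth ≤ k. A term of depth ≤ k is either a constant or a function symbol applied to arguments of depth ≤ k−1, so N_k = 1 + N_{k-1}.
N_0 = 1
Explicitly: 2.
So |H| = 1.
For each predicate symbol, the number of ground atoms is |H| raised to its arity; summing:
  C: 1^2 = 1;  B: 1;  A: 1
Total ground atoms: 1 + 1 + 1 = 3.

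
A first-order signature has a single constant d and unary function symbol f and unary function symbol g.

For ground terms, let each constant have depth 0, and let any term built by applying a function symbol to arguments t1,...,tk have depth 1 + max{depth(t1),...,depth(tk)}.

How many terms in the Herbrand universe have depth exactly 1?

Write N_k for the number of ground terms of depth ≤ k. A term of depth ≤ k is either a constant or a function symbol applied to arguments of depth ≤ k−1, so N_k = 1 + N_{k-1} + N_{k-1}.
N_0 = 1
N_1 = 1 + 1 + 1 = 3
Terms of depth exactly 1: N_1 − N_0 = 3 − 1 = 2.

2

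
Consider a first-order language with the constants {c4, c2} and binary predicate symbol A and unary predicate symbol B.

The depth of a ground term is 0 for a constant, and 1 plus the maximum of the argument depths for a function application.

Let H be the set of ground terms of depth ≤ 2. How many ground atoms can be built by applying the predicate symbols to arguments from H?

6

First count ground terms of depth ≤ 2.
With no function symbols every ground term is a constant, so there are exactly 2 ground terms at every depth bound.
N_0 = 2
N_1 = 2
N_2 = 2
Explicitly: c4, c2.
So |H| = 2.
For each predicate symbol, the number of ground atoms is |H| raised to its arity; summing:
  A: 2^2 = 4;  B: 2
Total ground atoms: 4 + 2 = 6.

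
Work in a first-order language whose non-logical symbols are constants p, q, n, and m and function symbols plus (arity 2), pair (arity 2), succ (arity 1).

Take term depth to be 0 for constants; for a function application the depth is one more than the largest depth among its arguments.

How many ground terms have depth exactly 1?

36

If N_k denotes the number of depth-≤k ground terms, the 4 constants give N_0 = 4, and each function symbol of arity r contributes N_{k-1}^r new terms at level k: N_k = 4 + N_{k-1}^2 + N_{k-1}^2 + N_{k-1}.
N_0 = 4
N_1 = 4 + 4^2 + 4^2 + 4 = 40
Terms of depth exactly 1: N_1 − N_0 = 40 − 4 = 36.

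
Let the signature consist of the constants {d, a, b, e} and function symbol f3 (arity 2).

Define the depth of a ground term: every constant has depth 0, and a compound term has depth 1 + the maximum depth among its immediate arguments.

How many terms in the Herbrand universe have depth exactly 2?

384

Count level by level. With function symbols f3/2, the terms of depth ≤ k are the 4 constants together with each function applied to depth-≤(k−1) tuples, so N_k = 4 + N_{k-1}^2.
N_0 = 4
N_1 = 4 + 4^2 = 20
N_2 = 4 + 20^2 = 404
Terms of depth exactly 2: N_2 − N_1 = 404 − 20 = 384.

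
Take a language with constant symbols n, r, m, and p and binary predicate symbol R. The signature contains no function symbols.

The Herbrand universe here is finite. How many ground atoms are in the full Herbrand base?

With no function symbols, the Herbrand universe is just the 4 constants.
Ground atoms per predicate: R: 4^2 = 16.
Herbrand base size = 16 = 16.

16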